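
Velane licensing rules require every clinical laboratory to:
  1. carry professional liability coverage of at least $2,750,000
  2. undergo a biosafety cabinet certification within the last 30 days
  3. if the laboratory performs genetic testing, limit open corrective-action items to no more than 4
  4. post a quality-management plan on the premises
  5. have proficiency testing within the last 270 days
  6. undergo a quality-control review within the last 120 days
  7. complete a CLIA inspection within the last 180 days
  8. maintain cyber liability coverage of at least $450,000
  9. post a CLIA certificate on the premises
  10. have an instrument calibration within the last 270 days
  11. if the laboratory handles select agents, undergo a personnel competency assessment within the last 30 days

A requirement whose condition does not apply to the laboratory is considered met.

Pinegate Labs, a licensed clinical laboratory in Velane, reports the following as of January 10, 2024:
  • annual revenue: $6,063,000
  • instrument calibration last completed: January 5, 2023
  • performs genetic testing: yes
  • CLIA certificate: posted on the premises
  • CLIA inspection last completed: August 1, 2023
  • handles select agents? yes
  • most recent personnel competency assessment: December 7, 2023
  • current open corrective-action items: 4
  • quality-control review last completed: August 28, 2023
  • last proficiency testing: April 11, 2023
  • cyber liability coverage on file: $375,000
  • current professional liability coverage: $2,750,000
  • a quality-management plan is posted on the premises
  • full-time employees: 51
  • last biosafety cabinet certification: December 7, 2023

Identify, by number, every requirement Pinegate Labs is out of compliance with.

2, 5, 6, 8, 10, 11

1. professional liability coverage $2,750,000 ≥ $2,750,000 → met
2. biosafety cabinet certification 34 days ago vs limit 30 → not met
3. condition 'performs genetic testing' holds; open corrective-action items 4 ≤ 4 → met
4. quality-management plan present → met
5. proficiency testing 274 days ago vs limit 270 → not met
6. quality-control review 135 days ago vs limit 120 → not met
7. CLIA inspection 162 days ago vs limit 180 → met
8. cyber liability coverage $375,000 < $450,000 → not met
9. CLIA certificate present → met
10. instrument calibration 370 days ago vs limit 270 → not met
11. condition 'handles select agents' holds; personnel competency assessment 34 days ago vs limit 30 → not met
Not met: 2, 5, 6, 8, 10, 11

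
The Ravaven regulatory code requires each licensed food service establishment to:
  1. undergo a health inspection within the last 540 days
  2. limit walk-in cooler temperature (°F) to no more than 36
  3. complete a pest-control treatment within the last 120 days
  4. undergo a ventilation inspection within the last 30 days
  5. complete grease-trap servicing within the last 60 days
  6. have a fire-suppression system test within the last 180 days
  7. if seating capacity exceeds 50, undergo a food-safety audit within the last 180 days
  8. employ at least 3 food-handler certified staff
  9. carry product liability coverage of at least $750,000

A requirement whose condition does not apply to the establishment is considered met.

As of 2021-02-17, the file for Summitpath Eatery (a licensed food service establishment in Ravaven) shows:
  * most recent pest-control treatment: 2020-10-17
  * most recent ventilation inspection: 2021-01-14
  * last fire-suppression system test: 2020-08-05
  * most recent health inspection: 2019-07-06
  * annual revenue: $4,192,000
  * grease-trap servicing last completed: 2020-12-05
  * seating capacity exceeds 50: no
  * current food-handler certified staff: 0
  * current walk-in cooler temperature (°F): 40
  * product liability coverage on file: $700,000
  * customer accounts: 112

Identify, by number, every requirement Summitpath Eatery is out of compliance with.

1, 2, 3, 4, 5, 6, 8, 9

1. health inspection 592 days ago vs limit 540 → not met
2. walk-in cooler temperature (°F) 40 > 36 → not met
3. pest-control treatment 123 days ago vs limit 120 → not met
4. ventilation inspection 34 days ago vs limit 30 → not met
5. grease-trap servicing 74 days ago vs limit 60 → not met
6. fire-suppression system test 196 days ago vs limit 180 → not met
7. condition 'seating capacity exceeds 50' does not hold → requirement n/a → met
8. food-handler certified staff 0 < 3 → not met
9. product liability coverage $700,000 < $750,000 → not met
Not met: 1, 2, 3, 4, 5, 6, 8, 9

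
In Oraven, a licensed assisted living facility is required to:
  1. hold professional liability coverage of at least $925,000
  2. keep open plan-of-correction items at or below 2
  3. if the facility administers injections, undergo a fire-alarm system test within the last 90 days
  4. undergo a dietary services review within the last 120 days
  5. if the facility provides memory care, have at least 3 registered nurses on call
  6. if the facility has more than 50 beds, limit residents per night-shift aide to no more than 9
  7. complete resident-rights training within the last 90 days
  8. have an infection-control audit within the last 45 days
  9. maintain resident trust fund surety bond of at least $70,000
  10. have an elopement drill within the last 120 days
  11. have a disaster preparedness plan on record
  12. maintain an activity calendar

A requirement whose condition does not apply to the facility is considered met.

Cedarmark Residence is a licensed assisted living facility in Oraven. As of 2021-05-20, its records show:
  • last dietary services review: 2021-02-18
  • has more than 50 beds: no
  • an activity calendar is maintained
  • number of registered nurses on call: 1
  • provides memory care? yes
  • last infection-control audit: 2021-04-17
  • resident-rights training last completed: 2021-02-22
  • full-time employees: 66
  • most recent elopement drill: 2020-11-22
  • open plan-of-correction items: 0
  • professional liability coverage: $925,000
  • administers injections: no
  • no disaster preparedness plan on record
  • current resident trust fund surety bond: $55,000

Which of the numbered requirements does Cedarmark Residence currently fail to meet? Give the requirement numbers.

1. professional liability coverage $925,000 ≥ $925,000 → met
2. open plan-of-correction items 0 ≤ 2 → met
3. condition 'administers injections' does not hold → requirement n/a → met
4. dietary services review 91 days ago vs limit 120 → met
5. condition 'provides memory care' holds; registered nurses on call 1 < 3 → not met
6. condition 'has more than 50 beds' does not hold → requirement n/a → met
7. resident-rights training 87 days ago vs limit 90 → met
8. infection-control audit 33 days ago vs limit 45 → met
9. resident trust fund surety bond $55,000 < $70,000 → not met
10. elopement drill 179 days ago vs limit 120 → not met
11. disaster preparedness plan absent → not met
12. activity calendar present → met
Not met: 5, 9, 10, 11

5, 9, 10, 11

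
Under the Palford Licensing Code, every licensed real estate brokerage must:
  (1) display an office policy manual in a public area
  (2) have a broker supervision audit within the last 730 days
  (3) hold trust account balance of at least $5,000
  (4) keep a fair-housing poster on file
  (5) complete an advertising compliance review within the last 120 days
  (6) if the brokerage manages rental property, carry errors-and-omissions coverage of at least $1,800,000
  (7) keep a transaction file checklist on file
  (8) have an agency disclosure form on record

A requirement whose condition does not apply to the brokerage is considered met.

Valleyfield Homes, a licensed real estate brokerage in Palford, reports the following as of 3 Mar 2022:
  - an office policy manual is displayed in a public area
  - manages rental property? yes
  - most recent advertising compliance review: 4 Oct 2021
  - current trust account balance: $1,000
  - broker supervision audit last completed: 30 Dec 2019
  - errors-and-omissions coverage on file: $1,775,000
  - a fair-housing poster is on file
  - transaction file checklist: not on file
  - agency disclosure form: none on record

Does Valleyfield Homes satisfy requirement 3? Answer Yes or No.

No

3. trust account balance $1,000 < $5,000 → not met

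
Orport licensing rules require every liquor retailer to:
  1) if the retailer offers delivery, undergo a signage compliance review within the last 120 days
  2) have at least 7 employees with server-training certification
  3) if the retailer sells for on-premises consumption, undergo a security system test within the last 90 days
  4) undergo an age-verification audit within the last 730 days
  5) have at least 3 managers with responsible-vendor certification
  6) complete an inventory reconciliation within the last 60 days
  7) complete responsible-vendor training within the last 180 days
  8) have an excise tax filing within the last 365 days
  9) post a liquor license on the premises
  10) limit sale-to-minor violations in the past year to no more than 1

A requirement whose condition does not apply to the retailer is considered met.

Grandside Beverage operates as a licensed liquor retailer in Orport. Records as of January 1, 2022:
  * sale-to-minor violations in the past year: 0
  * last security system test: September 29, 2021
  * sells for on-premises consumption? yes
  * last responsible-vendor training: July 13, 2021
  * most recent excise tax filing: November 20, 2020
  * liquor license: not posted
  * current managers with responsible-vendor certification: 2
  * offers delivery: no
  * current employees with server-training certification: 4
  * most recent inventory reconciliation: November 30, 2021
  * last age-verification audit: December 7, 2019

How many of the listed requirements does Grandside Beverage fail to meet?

6

1. condition 'offers delivery' does not hold → requirement n/a → met
2. employees with server-training certification 4 < 7 → not met
3. condition 'sells for on-premises consumption' holds; security system test 94 days ago vs limit 90 → not met
4. age-verification audit 756 days ago vs limit 730 → not met
5. managers with responsible-vendor certification 2 < 3 → not met
6. inventory reconciliation 32 days ago vs limit 60 → met
7. responsible-vendor training 172 days ago vs limit 180 → met
8. excise tax filing 407 days ago vs limit 365 → not met
9. liquor license absent → not met
10. sale-to-minor violations in the past year 0 ≤ 1 → met
Not met: 6 of 10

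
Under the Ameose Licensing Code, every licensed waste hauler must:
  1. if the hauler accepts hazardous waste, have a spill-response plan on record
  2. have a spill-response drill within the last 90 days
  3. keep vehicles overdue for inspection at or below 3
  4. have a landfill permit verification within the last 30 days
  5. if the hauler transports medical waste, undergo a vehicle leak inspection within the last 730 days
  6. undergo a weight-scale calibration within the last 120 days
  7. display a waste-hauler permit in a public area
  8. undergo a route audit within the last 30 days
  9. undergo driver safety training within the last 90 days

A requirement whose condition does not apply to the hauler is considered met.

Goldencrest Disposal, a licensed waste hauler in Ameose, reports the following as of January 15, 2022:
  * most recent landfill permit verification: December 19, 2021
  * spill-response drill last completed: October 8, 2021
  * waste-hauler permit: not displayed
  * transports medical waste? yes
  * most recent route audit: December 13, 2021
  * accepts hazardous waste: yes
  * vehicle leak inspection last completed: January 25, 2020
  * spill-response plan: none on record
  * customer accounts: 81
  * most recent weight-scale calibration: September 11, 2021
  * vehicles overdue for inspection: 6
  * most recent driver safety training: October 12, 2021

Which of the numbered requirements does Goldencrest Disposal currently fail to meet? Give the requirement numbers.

1. condition 'accepts hazardous waste' holds; spill-response plan absent → not met
2. spill-response drill 99 days ago vs limit 90 → not met
3. vehicles overdue for inspection 6 > 3 → not met
4. landfill permit verification 27 days ago vs limit 30 → met
5. condition 'transports medical waste' holds; vehicle leak inspection 721 days ago vs limit 730 → met
6. weight-scale calibration 126 days ago vs limit 120 → not met
7. waste-hauler permit absent → not met
8. route audit 33 days ago vs limit 30 → not met
9. driver safety training 95 days ago vs limit 90 → not met
Not met: 1, 2, 3, 6, 7, 8, 9

1, 2, 3, 6, 7, 8, 9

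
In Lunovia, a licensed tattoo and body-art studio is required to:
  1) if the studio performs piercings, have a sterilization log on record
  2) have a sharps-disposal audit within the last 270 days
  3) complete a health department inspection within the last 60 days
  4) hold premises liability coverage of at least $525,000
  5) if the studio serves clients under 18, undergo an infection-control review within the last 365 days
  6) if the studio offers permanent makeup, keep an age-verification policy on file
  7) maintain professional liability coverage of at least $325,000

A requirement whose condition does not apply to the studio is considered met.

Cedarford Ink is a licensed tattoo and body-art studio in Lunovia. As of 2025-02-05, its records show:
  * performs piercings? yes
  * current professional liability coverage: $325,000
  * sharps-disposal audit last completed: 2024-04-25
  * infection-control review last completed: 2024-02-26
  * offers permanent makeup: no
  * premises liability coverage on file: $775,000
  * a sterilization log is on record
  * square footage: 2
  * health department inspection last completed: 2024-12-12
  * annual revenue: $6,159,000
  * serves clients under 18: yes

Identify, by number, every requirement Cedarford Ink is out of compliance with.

2

1. condition 'performs piercings' holds; sterilization log present → met
2. sharps-disposal audit 286 days ago vs limit 270 → not met
3. health department inspection 55 days ago vs limit 60 → met
4. premises liability coverage $775,000 ≥ $525,000 → met
5. condition 'serves clients under 18' holds; infection-control review 345 days ago vs limit 365 → met
6. condition 'offers permanent makeup' does not hold → requirement n/a → met
7. professional liability coverage $325,000 ≥ $325,000 → met
Not met: 2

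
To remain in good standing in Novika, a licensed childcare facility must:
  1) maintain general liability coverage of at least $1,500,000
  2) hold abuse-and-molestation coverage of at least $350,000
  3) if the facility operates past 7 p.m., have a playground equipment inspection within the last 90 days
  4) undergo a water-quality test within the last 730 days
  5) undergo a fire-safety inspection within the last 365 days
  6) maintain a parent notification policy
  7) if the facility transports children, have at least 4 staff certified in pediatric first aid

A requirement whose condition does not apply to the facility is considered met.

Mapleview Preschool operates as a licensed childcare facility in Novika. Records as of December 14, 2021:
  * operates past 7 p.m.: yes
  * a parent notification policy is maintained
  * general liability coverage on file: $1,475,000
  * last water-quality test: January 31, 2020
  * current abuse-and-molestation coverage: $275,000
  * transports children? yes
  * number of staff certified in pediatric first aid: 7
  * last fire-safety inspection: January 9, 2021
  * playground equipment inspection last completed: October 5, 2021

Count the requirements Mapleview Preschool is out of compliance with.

2

1. general liability coverage $1,475,000 < $1,500,000 → not met
2. abuse-and-molestation coverage $275,000 < $350,000 → not met
3. condition 'operates past 7 p.m.' holds; playground equipment inspection 70 days ago vs limit 90 → met
4. water-quality test 683 days ago vs limit 730 → met
5. fire-safety inspection 339 days ago vs limit 365 → met
6. parent notification policy present → met
7. condition 'transports children' holds; staff certified in pediatric first aid 7 ≥ 4 → met
Not met: 2 of 7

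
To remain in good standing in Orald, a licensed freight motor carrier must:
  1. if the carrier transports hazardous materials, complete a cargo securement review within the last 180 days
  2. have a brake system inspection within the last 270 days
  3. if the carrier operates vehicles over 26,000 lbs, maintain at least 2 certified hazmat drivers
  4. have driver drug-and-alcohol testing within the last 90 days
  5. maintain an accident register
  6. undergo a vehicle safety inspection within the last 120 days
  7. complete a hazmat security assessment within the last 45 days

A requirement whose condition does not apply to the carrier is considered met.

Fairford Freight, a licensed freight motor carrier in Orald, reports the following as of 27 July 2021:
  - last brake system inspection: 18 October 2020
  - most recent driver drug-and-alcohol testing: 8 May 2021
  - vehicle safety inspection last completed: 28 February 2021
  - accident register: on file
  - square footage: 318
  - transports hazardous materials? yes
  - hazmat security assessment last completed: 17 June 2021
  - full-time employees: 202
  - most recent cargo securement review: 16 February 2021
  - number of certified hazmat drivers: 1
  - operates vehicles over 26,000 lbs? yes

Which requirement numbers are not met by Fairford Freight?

2, 3, 6

1. condition 'transports hazardous materials' holds; cargo securement review 161 days ago vs limit 180 → met
2. brake system inspection 282 days ago vs limit 270 → not met
3. condition 'operates vehicles over 26,000 lbs' holds; certified hazmat drivers 1 < 2 → not met
4. driver drug-and-alcohol testing 80 days ago vs limit 90 → met
5. accident register present → met
6. vehicle safety inspection 149 days ago vs limit 120 → not met
7. hazmat security assessment 40 days ago vs limit 45 → met
Not met: 2, 3, 6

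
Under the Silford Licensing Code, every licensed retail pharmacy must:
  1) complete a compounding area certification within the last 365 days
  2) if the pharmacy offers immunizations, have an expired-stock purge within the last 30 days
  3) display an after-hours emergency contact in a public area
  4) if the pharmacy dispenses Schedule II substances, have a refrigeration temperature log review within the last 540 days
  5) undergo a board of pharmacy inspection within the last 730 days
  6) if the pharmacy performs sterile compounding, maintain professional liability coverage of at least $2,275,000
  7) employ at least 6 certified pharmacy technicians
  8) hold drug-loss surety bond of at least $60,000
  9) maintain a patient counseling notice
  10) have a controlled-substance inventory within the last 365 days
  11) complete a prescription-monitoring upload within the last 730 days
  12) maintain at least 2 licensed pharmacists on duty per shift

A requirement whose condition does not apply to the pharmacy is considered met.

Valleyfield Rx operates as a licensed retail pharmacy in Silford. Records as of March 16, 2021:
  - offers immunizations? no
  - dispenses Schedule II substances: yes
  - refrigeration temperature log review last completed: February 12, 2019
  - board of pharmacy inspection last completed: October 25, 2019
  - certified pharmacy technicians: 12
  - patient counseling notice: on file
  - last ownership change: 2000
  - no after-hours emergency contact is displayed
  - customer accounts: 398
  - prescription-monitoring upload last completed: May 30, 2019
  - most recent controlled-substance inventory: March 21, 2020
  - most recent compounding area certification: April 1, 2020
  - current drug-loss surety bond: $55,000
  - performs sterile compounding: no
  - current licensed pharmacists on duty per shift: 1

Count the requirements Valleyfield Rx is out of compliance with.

1. compounding area certification 349 days ago vs limit 365 → met
2. condition 'offers immunizations' does not hold → requirement n/a → met
3. after-hours emergency contact absent → not met
4. condition 'dispenses Schedule II substances' holds; refrigeration temperature log review 763 days ago vs limit 540 → not met
5. board of pharmacy inspection 508 days ago vs limit 730 → met
6. condition 'performs sterile compounding' does not hold → requirement n/a → met
7. certified pharmacy technicians 12 ≥ 6 → met
8. drug-loss surety bond $55,000 < $60,000 → not met
9. patient counseling notice present → met
10. controlled-substance inventory 360 days ago vs limit 365 → met
11. prescription-monitoring upload 656 days ago vs limit 730 → met
12. licensed pharmacists on duty per shift 1 < 2 → not met
Not met: 4 of 12

4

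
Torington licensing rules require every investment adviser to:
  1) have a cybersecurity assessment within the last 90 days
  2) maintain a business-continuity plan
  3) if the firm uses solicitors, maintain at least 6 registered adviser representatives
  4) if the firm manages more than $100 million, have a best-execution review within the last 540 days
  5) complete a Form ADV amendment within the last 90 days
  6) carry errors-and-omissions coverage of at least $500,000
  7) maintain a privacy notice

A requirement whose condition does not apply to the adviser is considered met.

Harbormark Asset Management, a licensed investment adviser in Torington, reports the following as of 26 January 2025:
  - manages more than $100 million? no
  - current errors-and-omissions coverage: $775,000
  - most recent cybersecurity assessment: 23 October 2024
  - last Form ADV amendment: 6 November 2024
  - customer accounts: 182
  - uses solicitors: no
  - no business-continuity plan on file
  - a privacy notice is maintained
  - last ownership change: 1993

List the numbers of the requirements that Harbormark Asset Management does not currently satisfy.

1. cybersecurity assessment 95 days ago vs limit 90 → not met
2. business-continuity plan absent → not met
3. condition 'uses solicitors' does not hold → requirement n/a → met
4. condition 'manages more than $100 million' does not hold → requirement n/a → met
5. Form ADV amendment 81 days ago vs limit 90 → met
6. errors-and-omissions coverage $775,000 ≥ $500,000 → met
7. privacy notice present → met
Not met: 1, 2

1, 2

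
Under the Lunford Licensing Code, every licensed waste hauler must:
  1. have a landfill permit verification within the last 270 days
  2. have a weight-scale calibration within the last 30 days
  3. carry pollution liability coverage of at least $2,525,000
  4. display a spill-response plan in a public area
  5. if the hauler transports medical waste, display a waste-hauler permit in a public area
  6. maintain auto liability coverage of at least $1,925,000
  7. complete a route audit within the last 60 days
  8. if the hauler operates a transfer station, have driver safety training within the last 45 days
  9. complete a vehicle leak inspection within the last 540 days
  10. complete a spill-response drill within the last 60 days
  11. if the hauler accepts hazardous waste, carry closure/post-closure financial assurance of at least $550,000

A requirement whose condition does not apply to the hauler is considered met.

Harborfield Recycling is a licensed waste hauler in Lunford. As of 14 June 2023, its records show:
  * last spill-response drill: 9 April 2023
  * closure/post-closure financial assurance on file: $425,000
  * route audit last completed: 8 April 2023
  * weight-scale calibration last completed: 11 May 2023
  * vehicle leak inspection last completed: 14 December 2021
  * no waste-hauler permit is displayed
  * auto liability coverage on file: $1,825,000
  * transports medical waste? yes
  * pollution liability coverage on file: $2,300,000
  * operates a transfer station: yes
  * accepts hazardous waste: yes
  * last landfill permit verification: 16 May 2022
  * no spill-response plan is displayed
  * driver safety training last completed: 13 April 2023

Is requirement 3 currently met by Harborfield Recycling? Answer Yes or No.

3. pollution liability coverage $2,300,000 < $2,525,000 → not met

No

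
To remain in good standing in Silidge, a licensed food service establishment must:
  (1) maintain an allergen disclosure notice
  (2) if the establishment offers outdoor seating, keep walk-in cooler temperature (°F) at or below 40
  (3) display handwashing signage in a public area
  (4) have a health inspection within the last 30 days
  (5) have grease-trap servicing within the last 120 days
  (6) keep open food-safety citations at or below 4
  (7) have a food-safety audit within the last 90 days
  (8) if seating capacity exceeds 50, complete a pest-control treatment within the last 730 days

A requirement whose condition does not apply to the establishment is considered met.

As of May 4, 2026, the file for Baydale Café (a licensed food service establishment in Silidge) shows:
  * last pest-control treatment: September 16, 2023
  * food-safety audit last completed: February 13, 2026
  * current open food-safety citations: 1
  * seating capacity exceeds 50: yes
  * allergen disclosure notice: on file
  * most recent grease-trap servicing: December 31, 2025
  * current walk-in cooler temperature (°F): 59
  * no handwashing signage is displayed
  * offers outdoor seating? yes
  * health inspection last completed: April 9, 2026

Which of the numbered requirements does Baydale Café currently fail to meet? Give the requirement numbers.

2, 3, 5, 8

1. allergen disclosure notice present → met
2. condition 'offers outdoor seating' holds; walk-in cooler temperature (°F) 59 > 40 → not met
3. handwashing signage absent → not met
4. health inspection 25 days ago vs limit 30 → met
5. grease-trap servicing 124 days ago vs limit 120 → not met
6. open food-safety citations 1 ≤ 4 → met
7. food-safety audit 80 days ago vs limit 90 → met
8. condition 'seating capacity exceeds 50' holds; pest-control treatment 961 days ago vs limit 730 → not met
Not met: 2, 3, 5, 8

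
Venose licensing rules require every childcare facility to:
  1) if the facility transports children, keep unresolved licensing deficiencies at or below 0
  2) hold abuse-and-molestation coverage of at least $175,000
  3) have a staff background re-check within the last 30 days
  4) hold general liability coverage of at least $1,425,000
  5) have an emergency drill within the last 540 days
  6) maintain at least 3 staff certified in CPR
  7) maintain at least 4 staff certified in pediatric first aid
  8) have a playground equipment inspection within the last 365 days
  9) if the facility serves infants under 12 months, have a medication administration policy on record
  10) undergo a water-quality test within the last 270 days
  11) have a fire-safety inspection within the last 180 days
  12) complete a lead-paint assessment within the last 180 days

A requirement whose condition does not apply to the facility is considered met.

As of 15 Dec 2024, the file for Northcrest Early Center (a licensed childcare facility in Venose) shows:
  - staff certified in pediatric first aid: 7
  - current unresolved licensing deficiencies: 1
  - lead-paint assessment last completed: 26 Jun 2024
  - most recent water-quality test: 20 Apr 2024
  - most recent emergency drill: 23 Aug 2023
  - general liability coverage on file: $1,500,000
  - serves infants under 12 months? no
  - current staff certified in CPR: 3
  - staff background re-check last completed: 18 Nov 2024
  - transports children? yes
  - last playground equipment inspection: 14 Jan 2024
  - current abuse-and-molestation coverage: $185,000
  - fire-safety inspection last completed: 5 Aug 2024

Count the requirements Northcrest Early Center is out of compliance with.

1

1. condition 'transports children' holds; unresolved licensing deficiencies 1 > 0 → not met
2. abuse-and-molestation coverage $185,000 ≥ $175,000 → met
3. staff background re-check 27 days ago vs limit 30 → met
4. general liability coverage $1,500,000 ≥ $1,425,000 → met
5. emergency drill 480 days ago vs limit 540 → met
6. staff certified in CPR 3 ≥ 3 → met
7. staff certified in pediatric first aid 7 ≥ 4 → met
8. playground equipment inspection 336 days ago vs limit 365 → met
9. condition 'serves infants under 12 months' does not hold → requirement n/a → met
10. water-quality test 239 days ago vs limit 270 → met
11. fire-safety inspection 132 days ago vs limit 180 → met
12. lead-paint assessment 172 days ago vs limit 180 → met
Not met: 1 of 12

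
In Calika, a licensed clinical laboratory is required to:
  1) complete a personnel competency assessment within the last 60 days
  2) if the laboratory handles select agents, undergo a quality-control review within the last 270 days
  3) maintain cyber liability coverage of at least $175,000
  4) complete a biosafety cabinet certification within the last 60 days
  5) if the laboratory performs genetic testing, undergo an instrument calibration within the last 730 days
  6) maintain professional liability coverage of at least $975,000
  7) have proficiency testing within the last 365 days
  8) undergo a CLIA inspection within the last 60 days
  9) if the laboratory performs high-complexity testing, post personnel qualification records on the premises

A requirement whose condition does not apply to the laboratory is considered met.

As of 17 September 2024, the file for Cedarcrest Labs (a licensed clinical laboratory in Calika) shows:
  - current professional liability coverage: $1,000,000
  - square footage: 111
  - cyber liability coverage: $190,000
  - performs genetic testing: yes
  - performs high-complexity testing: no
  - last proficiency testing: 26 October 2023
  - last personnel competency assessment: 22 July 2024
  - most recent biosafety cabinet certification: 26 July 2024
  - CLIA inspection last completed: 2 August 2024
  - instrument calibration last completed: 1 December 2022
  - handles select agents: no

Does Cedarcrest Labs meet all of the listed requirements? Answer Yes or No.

1. personnel competency assessment 57 days ago vs limit 60 → met
2. condition 'handles select agents' does not hold → requirement n/a → met
3. cyber liability coverage $190,000 ≥ $175,000 → met
4. biosafety cabinet certification 53 days ago vs limit 60 → met
5. condition 'performs genetic testing' holds; instrument calibration 656 days ago vs limit 730 → met
6. professional liability coverage $1,000,000 ≥ $975,000 → met
7. proficiency testing 327 days ago vs limit 365 → met
8. CLIA inspection 46 days ago vs limit 60 → met
9. condition 'performs high-complexity testing' does not hold → requirement n/a → met
All met.

Yes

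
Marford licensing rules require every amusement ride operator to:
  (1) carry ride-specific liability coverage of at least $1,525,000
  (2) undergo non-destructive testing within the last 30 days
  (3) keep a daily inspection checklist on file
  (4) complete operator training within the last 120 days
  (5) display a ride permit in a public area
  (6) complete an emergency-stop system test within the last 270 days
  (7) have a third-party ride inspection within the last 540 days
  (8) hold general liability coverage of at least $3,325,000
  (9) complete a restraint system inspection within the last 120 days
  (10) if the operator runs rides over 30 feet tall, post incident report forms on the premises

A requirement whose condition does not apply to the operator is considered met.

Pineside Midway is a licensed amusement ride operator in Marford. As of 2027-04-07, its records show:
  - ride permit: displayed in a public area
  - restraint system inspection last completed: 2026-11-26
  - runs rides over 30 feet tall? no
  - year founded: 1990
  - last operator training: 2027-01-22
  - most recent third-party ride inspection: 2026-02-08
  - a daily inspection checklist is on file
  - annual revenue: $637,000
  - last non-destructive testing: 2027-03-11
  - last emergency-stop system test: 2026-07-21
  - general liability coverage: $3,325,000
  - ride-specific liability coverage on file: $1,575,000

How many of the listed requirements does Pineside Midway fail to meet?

1. ride-specific liability coverage $1,575,000 ≥ $1,525,000 → met
2. non-destructive testing 27 days ago vs limit 30 → met
3. daily inspection checklist present → met
4. operator training 75 days ago vs limit 120 → met
5. ride permit present → met
6. emergency-stop system test 260 days ago vs limit 270 → met
7. third-party ride inspection 423 days ago vs limit 540 → met
8. general liability coverage $3,325,000 ≥ $3,325,000 → met
9. restraint system inspection 132 days ago vs limit 120 → not met
10. condition 'runs rides over 30 feet tall' does not hold → requirement n/a → met
Not met: 1 of 10

1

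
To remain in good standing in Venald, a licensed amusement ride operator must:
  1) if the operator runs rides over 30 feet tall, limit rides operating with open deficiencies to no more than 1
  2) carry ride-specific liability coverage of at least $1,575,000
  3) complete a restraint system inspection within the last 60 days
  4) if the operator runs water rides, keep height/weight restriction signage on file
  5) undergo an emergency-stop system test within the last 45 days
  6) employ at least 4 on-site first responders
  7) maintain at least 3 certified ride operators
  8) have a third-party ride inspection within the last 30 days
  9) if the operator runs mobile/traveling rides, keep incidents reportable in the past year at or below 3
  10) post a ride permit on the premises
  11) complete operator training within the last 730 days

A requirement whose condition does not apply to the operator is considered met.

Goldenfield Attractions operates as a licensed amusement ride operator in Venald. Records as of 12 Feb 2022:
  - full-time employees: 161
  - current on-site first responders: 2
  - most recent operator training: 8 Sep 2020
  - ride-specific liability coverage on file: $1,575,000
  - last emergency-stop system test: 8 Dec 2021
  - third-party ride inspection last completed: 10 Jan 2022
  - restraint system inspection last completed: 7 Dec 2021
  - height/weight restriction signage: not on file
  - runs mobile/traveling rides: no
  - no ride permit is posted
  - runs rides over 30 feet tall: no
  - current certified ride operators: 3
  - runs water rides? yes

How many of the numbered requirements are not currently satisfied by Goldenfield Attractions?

6

1. condition 'runs rides over 30 feet tall' does not hold → requirement n/a → met
2. ride-specific liability coverage $1,575,000 ≥ $1,575,000 → met
3. restraint system inspection 67 days ago vs limit 60 → not met
4. condition 'runs water rides' holds; height/weight restriction signage absent → not met
5. emergency-stop system test 66 days ago vs limit 45 → not met
6. on-site first responders 2 < 4 → not met
7. certified ride operators 3 ≥ 3 → met
8. third-party ride inspection 33 days ago vs limit 30 → not met
9. condition 'runs mobile/traveling rides' does not hold → requirement n/a → met
10. ride permit absent → not met
11. operator training 522 days ago vs limit 730 → met
Not met: 6 of 11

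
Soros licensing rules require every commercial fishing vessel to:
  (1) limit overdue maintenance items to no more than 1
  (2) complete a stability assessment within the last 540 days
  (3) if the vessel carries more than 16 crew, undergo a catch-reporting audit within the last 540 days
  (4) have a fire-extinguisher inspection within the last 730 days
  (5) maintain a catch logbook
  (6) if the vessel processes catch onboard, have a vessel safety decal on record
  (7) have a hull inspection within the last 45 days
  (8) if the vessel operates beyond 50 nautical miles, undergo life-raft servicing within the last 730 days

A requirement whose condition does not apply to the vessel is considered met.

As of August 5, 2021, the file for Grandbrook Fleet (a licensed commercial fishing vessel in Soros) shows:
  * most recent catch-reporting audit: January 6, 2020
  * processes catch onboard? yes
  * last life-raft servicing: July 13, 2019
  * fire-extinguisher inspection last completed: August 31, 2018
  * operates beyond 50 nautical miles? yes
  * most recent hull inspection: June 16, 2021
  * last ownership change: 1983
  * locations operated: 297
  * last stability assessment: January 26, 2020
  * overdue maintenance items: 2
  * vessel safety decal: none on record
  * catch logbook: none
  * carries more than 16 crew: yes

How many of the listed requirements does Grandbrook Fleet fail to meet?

8

1. overdue maintenance items 2 > 1 → not met
2. stability assessment 557 days ago vs limit 540 → not met
3. condition 'carries more than 16 crew' holds; catch-reporting audit 577 days ago vs limit 540 → not met
4. fire-extinguisher inspection 1070 days ago vs limit 730 → not met
5. catch logbook absent → not met
6. condition 'processes catch onboard' holds; vessel safety decal absent → not met
7. hull inspection 50 days ago vs limit 45 → not met
8. condition 'operates beyond 50 nautical miles' holds; life-raft servicing 754 days ago vs limit 730 → not met
Not met: 8 of 8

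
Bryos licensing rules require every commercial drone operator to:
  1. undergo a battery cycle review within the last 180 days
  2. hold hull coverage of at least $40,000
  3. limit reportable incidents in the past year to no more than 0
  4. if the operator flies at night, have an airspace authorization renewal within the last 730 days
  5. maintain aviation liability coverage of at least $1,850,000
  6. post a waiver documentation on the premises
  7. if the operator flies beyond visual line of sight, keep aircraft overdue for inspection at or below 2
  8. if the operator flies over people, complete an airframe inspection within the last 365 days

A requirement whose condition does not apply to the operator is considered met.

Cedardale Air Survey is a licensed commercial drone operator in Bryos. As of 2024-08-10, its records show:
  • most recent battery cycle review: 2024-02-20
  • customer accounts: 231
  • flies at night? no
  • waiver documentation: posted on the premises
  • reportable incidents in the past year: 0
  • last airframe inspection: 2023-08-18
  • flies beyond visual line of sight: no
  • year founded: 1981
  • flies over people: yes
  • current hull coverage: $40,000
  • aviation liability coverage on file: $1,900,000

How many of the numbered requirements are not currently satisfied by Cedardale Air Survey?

0

1. battery cycle review 172 days ago vs limit 180 → met
2. hull coverage $40,000 ≥ $40,000 → met
3. reportable incidents in the past year 0 ≤ 0 → met
4. condition 'flies at night' does not hold → requirement n/a → met
5. aviation liability coverage $1,900,000 ≥ $1,850,000 → met
6. waiver documentation present → met
7. condition 'flies beyond visual line of sight' does not hold → requirement n/a → met
8. condition 'flies over people' holds; airframe inspection 358 days ago vs limit 365 → met
Not met: 0 of 8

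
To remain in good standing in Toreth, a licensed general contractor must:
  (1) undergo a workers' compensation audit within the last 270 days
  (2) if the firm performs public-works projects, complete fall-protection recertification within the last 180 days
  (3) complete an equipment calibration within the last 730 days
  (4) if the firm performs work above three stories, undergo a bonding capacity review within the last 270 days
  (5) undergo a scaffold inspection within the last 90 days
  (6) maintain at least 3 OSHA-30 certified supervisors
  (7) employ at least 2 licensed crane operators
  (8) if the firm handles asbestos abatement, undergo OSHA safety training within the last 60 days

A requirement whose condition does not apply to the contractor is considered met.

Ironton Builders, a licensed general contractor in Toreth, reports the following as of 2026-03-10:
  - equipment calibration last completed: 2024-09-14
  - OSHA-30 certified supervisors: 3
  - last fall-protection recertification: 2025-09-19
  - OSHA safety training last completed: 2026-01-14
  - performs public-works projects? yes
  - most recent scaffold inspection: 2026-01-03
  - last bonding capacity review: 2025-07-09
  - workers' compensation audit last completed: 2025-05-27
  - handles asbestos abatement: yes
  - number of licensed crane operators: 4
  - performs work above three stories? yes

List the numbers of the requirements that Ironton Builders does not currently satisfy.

1. workers' compensation audit 287 days ago vs limit 270 → not met
2. condition 'performs public-works projects' holds; fall-protection recertification 172 days ago vs limit 180 → met
3. equipment calibration 542 days ago vs limit 730 → met
4. condition 'performs work above three stories' holds; bonding capacity review 244 days ago vs limit 270 → met
5. scaffold inspection 66 days ago vs limit 90 → met
6. OSHA-30 certified supervisors 3 ≥ 3 → met
7. licensed crane operators 4 ≥ 2 → met
8. condition 'handles asbestos abatement' holds; OSHA safety training 55 days ago vs limit 60 → met
Not met: 1

1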